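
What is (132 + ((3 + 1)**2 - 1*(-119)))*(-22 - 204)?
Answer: -60342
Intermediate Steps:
(132 + ((3 + 1)**2 - 1*(-119)))*(-22 - 204) = (132 + (4**2 + 119))*(-226) = (132 + (16 + 119))*(-226) = (132 + 135)*(-226) = 267*(-226) = -60342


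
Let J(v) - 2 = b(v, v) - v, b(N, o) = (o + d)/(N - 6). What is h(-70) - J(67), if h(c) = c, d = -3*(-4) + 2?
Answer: -386/61 ≈ -6.3279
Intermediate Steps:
d = 14 (d = 12 + 2 = 14)
b(N, o) = (14 + o)/(-6 + N) (b(N, o) = (o + 14)/(N - 6) = (14 + o)/(-6 + N))
J(v) = 2 - v + (14 + v)/(-6 + v) (J(v) = 2 + ((14 + v)/(-6 + v) - v) = 2 + (-v + (14 + v)/(-6 + v)) = 2 - v + (14 + v)/(-6 + v))
h(-70) - J(67) = -70 - (2 - 1*67² + 9*67)/(-6 + 67) = -70 - (2 - 1*4489 + 603)/61 = -70 - (2 - 4489 + 603)/61 = -70 - (-3884)/61 = -70 - 1*(-3884/61) = -70 + 3884/61 = -386/61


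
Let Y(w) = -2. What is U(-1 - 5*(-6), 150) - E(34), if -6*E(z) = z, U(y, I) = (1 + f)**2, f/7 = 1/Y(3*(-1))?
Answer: 143/12 ≈ 11.917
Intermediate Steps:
f = -7/2 (f = 7/(-2) = 7*(-1/2) = -7/2 ≈ -3.5000)
U(y, I) = 25/4 (U(y, I) = (1 - 7/2)**2 = (-5/2)**2 = 25/4)
E(z) = -z/6
U(-1 - 5*(-6), 150) - E(34) = 25/4 - (-1)*34/6 = 25/4 - 1*(-17/3) = 25/4 + 17/3 = 143/12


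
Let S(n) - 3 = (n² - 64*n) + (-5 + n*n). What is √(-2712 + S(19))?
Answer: 2*I*√802 ≈ 56.639*I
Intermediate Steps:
S(n) = -2 - 64*n + 2*n² (S(n) = 3 + ((n² - 64*n) + (-5 + n*n)) = 3 + ((n² - 64*n) + (-5 + n²)) = 3 + (-5 - 64*n + 2*n²) = -2 - 64*n + 2*n²)
√(-2712 + S(19)) = √(-2712 + (-2 - 64*19 + 2*19²)) = √(-2712 + (-2 - 1216 + 2*361)) = √(-2712 + (-2 - 1216 + 722)) = √(-2712 - 496) = √(-3208) = 2*I*√802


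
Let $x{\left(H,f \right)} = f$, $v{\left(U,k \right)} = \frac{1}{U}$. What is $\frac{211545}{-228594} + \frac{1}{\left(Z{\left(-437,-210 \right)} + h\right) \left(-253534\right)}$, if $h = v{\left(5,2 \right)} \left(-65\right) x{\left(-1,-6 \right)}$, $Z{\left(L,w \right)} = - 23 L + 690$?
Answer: $- \frac{50317778677}{54373028407} \approx -0.92542$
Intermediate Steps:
$Z{\left(L,w \right)} = 690 - 23 L$
$h = 78$ ($h = \frac{1}{5} \left(-65\right) \left(-6\right) = \left(-13\right) \left(-6\right) = 78$)
$\frac{211545}{-228594} + \frac{1}{\left(Z{\left(-437,-210 \right)} + h\right) \left(-253534\right)} = \frac{211545}{-228594} + \frac{1}{\left(\left(690 - -10051\right) + 78\right) \left(-253534\right)} = 211545 \left(- \frac{1}{228594}\right) + \frac{1}{\left(690 + 10051\right) + 78} \left(- \frac{1}{253534}\right) = - \frac{70515}{76198} + \frac{1}{10741 + 78} \left(- \frac{1}{253534}\right) = - \frac{70515}{76198} + \frac{1}{10819} \left(- \frac{1}{253534}\right) = - \frac{70515}{76198} - \frac{1}{2742984346} = - \frac{50317778677}{54373028407}$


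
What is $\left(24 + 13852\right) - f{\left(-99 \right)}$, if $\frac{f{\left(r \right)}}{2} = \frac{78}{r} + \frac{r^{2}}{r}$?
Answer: $\frac{464494}{33} \approx 14076.0$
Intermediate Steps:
$f{\left(r \right)} = 2 r + \frac{156}{r}$ ($f{\left(r \right)} = 2 \left(\frac{78}{r} + \frac{r^{2}}{r}\right) = 2 \left(\frac{78}{r} + r\right) = 2 \left(r + \frac{78}{r}\right) = 2 r + \frac{156}{r}$)
$\left(24 + 13852\right) - f{\left(-99 \right)} = \left(24 + 13852\right) - \left(2 \left(-99\right) + \frac{156}{-99}\right) = 13876 - \left(-198 + 156 \left(- \frac{1}{99}\right)\right) = 13876 - \left(-198 - \frac{52}{33}\right) = 13876 - - \frac{6586}{33} = 13876 + \frac{6586}{33} = \frac{464494}{33}$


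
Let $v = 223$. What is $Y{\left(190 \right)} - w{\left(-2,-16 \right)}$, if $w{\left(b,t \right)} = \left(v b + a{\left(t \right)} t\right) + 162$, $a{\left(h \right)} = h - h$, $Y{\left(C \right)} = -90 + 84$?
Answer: $278$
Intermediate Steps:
$Y{\left(C \right)} = -6$
$a{\left(h \right)} = 0$
$w{\left(b,t \right)} = 162 + 223 b$ ($w{\left(b,t \right)} = \left(223 b + 0 t\right) + 162 = \left(223 b + 0\right) + 162 = 223 b + 162 = 162 + 223 b$)
$Y{\left(190 \right)} - w{\left(-2,-16 \right)} = -6 - \left(162 + 223 \left(-2\right)\right) = -6 - \left(162 - 446\right) = -6 - -284 = -6 + 284 = 278$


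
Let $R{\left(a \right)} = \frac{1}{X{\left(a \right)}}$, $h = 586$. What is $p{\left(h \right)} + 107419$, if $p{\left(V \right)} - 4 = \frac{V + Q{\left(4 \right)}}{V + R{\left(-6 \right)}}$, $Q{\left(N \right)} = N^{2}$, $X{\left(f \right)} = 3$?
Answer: $\frac{188958863}{1759} \approx 1.0742 \cdot 10^{5}$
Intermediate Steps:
$R{\left(a \right)} = \frac{1}{3}$
$p{\left(V \right)} = 4 + \frac{16 + V}{\frac{1}{3} + V}$ ($p{\left(V \right)} = 4 + \frac{V + 4^{2}}{V + \frac{1}{3}} = 4 + \frac{V + 16}{\frac{1}{3} + V} = 4 + \frac{16 + V}{\frac{1}{3} + V}$)
$p{\left(h \right)} + 107419 = \frac{52 + 15 \cdot 586}{1 + 3 \cdot 586} + 107419 = \frac{52 + 8790}{1 + 1758} + 107419 = \frac{1}{1759} \cdot 8842 + 107419 = \frac{8842}{1759} + 107419 = \frac{188958863}{1759}$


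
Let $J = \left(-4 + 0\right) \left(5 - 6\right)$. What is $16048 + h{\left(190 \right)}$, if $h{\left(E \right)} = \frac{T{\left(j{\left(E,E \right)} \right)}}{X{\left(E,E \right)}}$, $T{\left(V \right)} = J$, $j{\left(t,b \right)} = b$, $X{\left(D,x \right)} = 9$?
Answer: $\frac{144436}{9} \approx 16048.0$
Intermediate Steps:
$J = 4$ ($J = \left(-4\right) \left(-1\right) = 4$)
$T{\left(V \right)} = 4$
$h{\left(E \right)} = \frac{4}{9}$
$16048 + h{\left(190 \right)} = 16048 + \frac{4}{9} = \frac{144436}{9}$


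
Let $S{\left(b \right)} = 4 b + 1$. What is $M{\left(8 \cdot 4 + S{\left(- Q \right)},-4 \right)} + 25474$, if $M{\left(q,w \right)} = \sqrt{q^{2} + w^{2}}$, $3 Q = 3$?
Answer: $25474 + \sqrt{857} \approx 25503.0$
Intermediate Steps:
$Q = 1$ ($Q = \frac{1}{3} \cdot 3 = 1$)
$S{\left(b \right)} = 1 + 4 b$
$M{\left(8 \cdot 4 + S{\left(- Q \right)},-4 \right)} + 25474 = \sqrt{\left(8 \cdot 4 + \left(1 + 4 \left(\left(-1\right) 1\right)\right)\right)^{2} + \left(-4\right)^{2}} + 25474 = \sqrt{\left(32 + \left(1 + 4 \left(-1\right)\right)\right)^{2} + 16} + 25474 = \sqrt{\left(32 + \left(1 - 4\right)\right)^{2} + 16} + 25474 = \sqrt{\left(32 - 3\right)^{2} + 16} + 25474 = \sqrt{29^{2} + 16} + 25474 = \sqrt{841 + 16} + 25474 = \sqrt{857} + 25474 = 25474 + \sqrt{857}$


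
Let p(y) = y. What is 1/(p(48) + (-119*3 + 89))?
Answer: -1/220 ≈ -0.0045455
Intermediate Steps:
1/(p(48) + (-119*3 + 89)) = 1/(48 + (-119*3 + 89)) = 1/(48 + (-357 + 89)) = 1/(48 - 268) = 1/(-220) = -1/220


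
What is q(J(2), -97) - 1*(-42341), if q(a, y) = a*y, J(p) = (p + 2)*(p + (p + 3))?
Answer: 39625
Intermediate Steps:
J(p) = (2 + p)*(3 + 2*p) (J(p) = (2 + p)*(p + (3 + p)) = (2 + p)*(3 + 2*p))
q(J(2), -97) - 1*(-42341) = (6 + 2*2² + 7*2)*(-97) - 1*(-42341) = (6 + 2*4 + 14)*(-97) + 42341 = (6 + 8 + 14)*(-97) + 42341 = 28*(-97) + 42341 = -2716 + 42341 = 39625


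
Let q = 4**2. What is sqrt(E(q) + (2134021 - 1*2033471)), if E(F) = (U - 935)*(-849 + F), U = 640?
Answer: sqrt(346285) ≈ 588.46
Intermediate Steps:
q = 16
E(F) = 250455 - 295*F (E(F) = (640 - 935)*(-849 + F) = -295*(-849 + F) = 250455 - 295*F)
sqrt(E(q) + (2134021 - 1*2033471)) = sqrt((250455 - 295*16) + (2134021 - 1*2033471)) = sqrt((250455 - 4720) + (2134021 - 2033471)) = sqrt(245735 + 100550) = sqrt(346285)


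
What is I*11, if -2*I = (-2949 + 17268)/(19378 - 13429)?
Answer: -17501/1322 ≈ -13.238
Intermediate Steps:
I = -1591/1322 (I = -(-2949 + 17268)/(2*(19378 - 13429)) = -14319/(2*5949) = -1/2*1591/661 = -1591/1322 ≈ -1.2035)
I*11 = -1591/1322*11 = -17501/1322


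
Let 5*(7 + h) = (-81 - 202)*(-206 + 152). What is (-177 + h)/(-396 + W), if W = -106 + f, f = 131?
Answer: -14362/1855 ≈ -7.7423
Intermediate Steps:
h = 15247/5 (h = -7 + ((-81 - 202)*(-206 + 152))/5 = -7 + (-283*(-54))/5 = -7 + (1/5)*15282 = -7 + 15282/5 = 15247/5 ≈ 3049.4)
W = 25 (W = -106 + 131 = 25)
(-177 + h)/(-396 + W) = (-177 + 15247/5)/(-396 + 25) = (14362/5)/(-371) = (14362/5)*(-1/371) = -14362/1855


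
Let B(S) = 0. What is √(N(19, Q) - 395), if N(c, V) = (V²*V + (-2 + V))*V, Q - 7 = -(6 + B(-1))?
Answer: I*√395 ≈ 19.875*I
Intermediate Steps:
Q = 1 (Q = 7 - (6 + 0) = 7 - 1*6 = 7 - 6 = 1)
N(c, V) = V*(-2 + V + V³) (N(c, V) = (V³ + (-2 + V))*V = (-2 + V + V³)*V = V*(-2 + V + V³))
√(N(19, Q) - 395) = √(1*(-2 + 1 + 1³) - 395) = √(1*(-2 + 1 + 1) - 395) = √(1*0 - 395) = √(0 - 395) = √(-395) = I*√395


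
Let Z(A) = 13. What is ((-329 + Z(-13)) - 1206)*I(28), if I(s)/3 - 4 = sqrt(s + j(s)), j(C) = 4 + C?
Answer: -18264 - 9132*sqrt(15) ≈ -53632.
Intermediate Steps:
I(s) = 12 + 3*sqrt(4 + 2*s) (I(s) = 12 + 3*sqrt(s + (4 + s)) = 12 + 3*sqrt(4 + 2*s))
((-329 + Z(-13)) - 1206)*I(28) = ((-329 + 13) - 1206)*(12 + 3*sqrt(4 + 2*28)) = (-316 - 1206)*(12 + 3*sqrt(4 + 56)) = -1522*(12 + 3*sqrt(60)) = -1522*(12 + 3*(2*sqrt(15))) = -1522*(12 + 6*sqrt(15)) = -18264 - 9132*sqrt(15)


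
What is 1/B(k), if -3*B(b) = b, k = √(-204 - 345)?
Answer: I*√61/61 ≈ 0.12804*I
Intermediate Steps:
k = 3*I*√61 (k = √(-549) = 3*I*√61 ≈ 23.431*I)
B(b) = -b/3
1/B(k) = 1/(-I*√61) = I*√61/61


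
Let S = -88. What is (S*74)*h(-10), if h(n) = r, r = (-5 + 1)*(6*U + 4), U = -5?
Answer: -677248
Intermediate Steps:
r = 104 (r = (-5 + 1)*(6*(-5) + 4) = -4*(-30 + 4) = -4*(-26) = 104)
h(n) = 104
(S*74)*h(-10) = -88*74*104 = -6512*104 = -677248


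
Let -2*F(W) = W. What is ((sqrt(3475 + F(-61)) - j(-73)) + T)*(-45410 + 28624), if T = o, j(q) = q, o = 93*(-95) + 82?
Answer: 145702480 - 25179*sqrt(1558) ≈ 1.4471e+8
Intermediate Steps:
F(W) = -W/2
o = -8753 (o = -8835 + 82 = -8753)
T = -8753
((sqrt(3475 + F(-61)) - j(-73)) + T)*(-45410 + 28624) = ((sqrt(3475 - 1/2*(-61)) - 1*(-73)) - 8753)*(-45410 + 28624) = ((sqrt(3475 + 61/2) + 73) - 8753)*(-16786) = ((sqrt(7011/2) + 73) - 8753)*(-16786) = ((3*sqrt(1558)/2 + 73) - 8753)*(-16786) = ((73 + 3*sqrt(1558)/2) - 8753)*(-16786) = (-8680 + 3*sqrt(1558)/2)*(-16786) = 145702480 - 25179*sqrt(1558)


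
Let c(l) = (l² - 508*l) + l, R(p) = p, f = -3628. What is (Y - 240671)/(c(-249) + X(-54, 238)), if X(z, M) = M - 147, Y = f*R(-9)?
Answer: -29717/26905 ≈ -1.1045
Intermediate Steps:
c(l) = l² - 507*l
Y = 32652 (Y = -3628*(-9) = 32652)
X(z, M) = -147 + M
(Y - 240671)/(c(-249) + X(-54, 238)) = (32652 - 240671)/(-249*(-507 - 249) + (-147 + 238)) = -208019/(-249*(-756) + 91) = -208019/(188244 + 91) = -208019/188335 = -208019*1/188335 = -29717/26905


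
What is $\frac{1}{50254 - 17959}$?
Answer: $\frac{1}{32295} \approx 3.0965 \cdot 10^{-5}$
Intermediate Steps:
$\frac{1}{50254 - 17959} = \frac{1}{32295}$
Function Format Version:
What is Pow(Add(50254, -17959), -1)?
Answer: Rational(1, 32295) ≈ 3.0965e-5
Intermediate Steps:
Pow(Add(50254, -17959), -1) = Pow(32295, -1) = Rational(1, 32295)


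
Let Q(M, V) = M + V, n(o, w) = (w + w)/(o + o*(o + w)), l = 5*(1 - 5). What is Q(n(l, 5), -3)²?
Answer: 6889/784 ≈ 8.7870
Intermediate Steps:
l = -20 (l = 5*(-4) = -20)
n(o, w) = 2*w/(o + o*(o + w)) (n(o, w) = (2*w)/(o + o*(o + w)) = 2*w/(o + o*(o + w)))
Q(n(l, 5), -3)² = (2*5/(-20*(1 - 20 + 5)) - 3)² = (2*5*(-1/20)/(-14) - 3)² = (2*5*(-1/20)*(-1/14) - 3)² = (1/28 - 3)² = (-83/28)² = 6889/784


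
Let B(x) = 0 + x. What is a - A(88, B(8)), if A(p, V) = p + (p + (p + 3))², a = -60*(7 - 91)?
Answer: -27089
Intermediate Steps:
B(x) = x
a = 5040 (a = -60*(-84) = 5040)
A(p, V) = p + (3 + 2*p)² (A(p, V) = p + (p + (3 + p))² = p + (3 + 2*p)²)
a - A(88, B(8)) = 5040 - (88 + (3 + 2*88)²) = 5040 - (88 + (3 + 176)²) = 5040 - (88 + 179²) = 5040 - (88 + 32041) = 5040 - 1*32129 = 5040 - 32129 = -27089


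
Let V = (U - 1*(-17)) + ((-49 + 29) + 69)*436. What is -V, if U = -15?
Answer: -21366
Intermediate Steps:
V = 21366 (V = (-15 - 1*(-17)) + ((-49 + 29) + 69)*436 = (-15 + 17) + (-20 + 69)*436 = 2 + 49*436 = 2 + 21364 = 21366)
-V = -1*21366 = -21366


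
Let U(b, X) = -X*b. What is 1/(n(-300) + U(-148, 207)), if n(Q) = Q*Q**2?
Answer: -1/26969364 ≈ -3.7079e-8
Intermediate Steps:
U(b, X) = -X*b
n(Q) = Q**3
1/(n(-300) + U(-148, 207)) = 1/((-300)**3 - 1*207*(-148)) = 1/(-27000000 + 30636) = 1/(-26969364) = -1/26969364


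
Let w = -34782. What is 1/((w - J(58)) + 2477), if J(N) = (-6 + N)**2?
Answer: -1/35009 ≈ -2.8564e-5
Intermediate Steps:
1/((w - J(58)) + 2477) = 1/((-34782 - (-6 + 58)**2) + 2477) = 1/((-34782 - 1*52**2) + 2477) = 1/((-34782 - 1*2704) + 2477) = 1/((-34782 - 2704) + 2477) = 1/(-37486 + 2477) = 1/(-35009) = -1/35009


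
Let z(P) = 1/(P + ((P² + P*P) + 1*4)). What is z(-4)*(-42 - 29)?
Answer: -71/32 ≈ -2.2188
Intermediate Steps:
z(P) = 1/(4 + P + 2*P²) (z(P) = 1/(P + ((P² + P²) + 4)) = 1/(P + (2*P² + 4)) = 1/(P + (4 + 2*P²)) = 1/(4 + P + 2*P²))
z(-4)*(-42 - 29) = (-42 - 29)/(4 - 4 + 2*(-4)²) = -71/(4 - 4 + 2*16) = -71/(4 - 4 + 32) = -71/32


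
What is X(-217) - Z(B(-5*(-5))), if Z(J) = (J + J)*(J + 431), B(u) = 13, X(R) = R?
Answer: -11761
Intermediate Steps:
Z(J) = 2*J*(431 + J) (Z(J) = (2*J)*(431 + J) = 2*J*(431 + J))
X(-217) - Z(B(-5*(-5))) = -217 - 2*13*(431 + 13) = -217 - 2*13*444 = -217 - 1*11544 = -217 - 11544 = -11761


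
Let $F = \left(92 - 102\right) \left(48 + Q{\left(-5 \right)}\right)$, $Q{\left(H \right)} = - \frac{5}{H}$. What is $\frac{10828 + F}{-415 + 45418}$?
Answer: $\frac{3446}{15001} \approx 0.22972$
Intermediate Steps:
$F = -490$ ($F = \left(92 - 102\right) \left(48 - \frac{5}{-5}\right) = - 10 \left(48 - -1\right) = - 10 \left(48 + 1\right) = \left(-10\right) 49 = -490$)
$\frac{10828 + F}{-415 + 45418} = \frac{10828 - 490}{-415 + 45418} = \frac{10338}{45003} = 10338 \cdot \frac{1}{45003} = \frac{3446}{15001}$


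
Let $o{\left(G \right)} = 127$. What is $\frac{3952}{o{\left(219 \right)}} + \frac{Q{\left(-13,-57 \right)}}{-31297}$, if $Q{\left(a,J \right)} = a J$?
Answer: $\frac{123591637}{3974719} \approx 31.094$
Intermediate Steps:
$Q{\left(a,J \right)} = J a$
$\frac{3952}{o{\left(219 \right)}} + \frac{Q{\left(-13,-57 \right)}}{-31297} = \frac{3952}{127} + \frac{\left(-57\right) \left(-13\right)}{-31297} = 3952 \cdot \frac{1}{127} + 741 \left(- \frac{1}{31297}\right) = \frac{3952}{127} - \frac{741}{31297} = \frac{123591637}{3974719}$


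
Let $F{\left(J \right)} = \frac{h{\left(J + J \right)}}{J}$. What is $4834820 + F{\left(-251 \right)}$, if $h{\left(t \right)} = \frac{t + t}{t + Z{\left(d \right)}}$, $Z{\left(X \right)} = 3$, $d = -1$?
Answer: $\frac{2412575176}{499} \approx 4.8348 \cdot 10^{6}$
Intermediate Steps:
$h{\left(t \right)} = \frac{2 t}{3 + t}$ ($h{\left(t \right)} = \frac{t + t}{t + 3} = \frac{2 t}{3 + t}$)
$F{\left(J \right)} = \frac{4}{3 + 2 J}$ ($F{\left(J \right)} = \frac{2 \left(J + J\right) \frac{1}{3 + \left(J + J\right)}}{J} = \frac{2 \cdot 2 J \frac{1}{3 + 2 J}}{J} = \frac{4 J \frac{1}{3 + 2 J}}{J} = \frac{4}{3 + 2 J}$)
$4834820 + F{\left(-251 \right)} = 4834820 + \frac{4}{3 + 2 \left(-251\right)} = 4834820 + \frac{4}{3 - 502} = 4834820 + \frac{4}{-499} = 4834820 + 4 \left(- \frac{1}{499}\right) = 4834820 - \frac{4}{499} = \frac{2412575176}{499}$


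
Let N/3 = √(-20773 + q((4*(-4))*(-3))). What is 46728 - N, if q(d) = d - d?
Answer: 46728 - 3*I*√20773 ≈ 46728.0 - 432.39*I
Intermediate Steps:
q(d) = 0
N = 3*I*√20773 (N = 3*√(-20773 + 0) = 3*√(-20773) = 3*(I*√20773) = 3*I*√20773 ≈ 432.39*I)
46728 - N = 46728 - 3*I*√20773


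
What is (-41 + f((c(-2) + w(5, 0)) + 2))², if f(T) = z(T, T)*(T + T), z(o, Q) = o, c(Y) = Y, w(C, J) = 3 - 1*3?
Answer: 1681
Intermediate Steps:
w(C, J) = 0 (w(C, J) = 3 - 3 = 0)
f(T) = 2*T² (f(T) = T*(T + T) = T*(2*T) = 2*T²)
(-41 + f((c(-2) + w(5, 0)) + 2))² = (-41 + 2*((-2 + 0) + 2)²)² = (-41 + 2*(-2 + 2)²)² = (-41 + 2*0²)² = (-41 + 2*0)² = (-41 + 0)² = (-41)² = 1681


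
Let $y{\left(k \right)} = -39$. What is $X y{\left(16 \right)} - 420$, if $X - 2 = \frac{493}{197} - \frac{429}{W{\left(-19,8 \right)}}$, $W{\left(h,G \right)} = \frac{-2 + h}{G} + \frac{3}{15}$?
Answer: $- \frac{143221581}{19109} \approx -7495.0$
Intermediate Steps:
$W{\left(h,G \right)} = \frac{1}{5} + \frac{-2 + h}{G}$ ($W{\left(h,G \right)} = \frac{-2 + h}{G} + 3 \cdot \frac{1}{15} = \frac{-2 + h}{G} + \frac{1}{5} = \frac{1}{5} + \frac{-2 + h}{G}$)
$X = \frac{3466559}{19109}$ ($X = 2 - \left(- \frac{493}{197} + 429 \frac{8}{-2 - 19 + \frac{1}{5} \cdot 8}\right) = 2 - \left(- \frac{493}{197} + \frac{429}{\frac{1}{8} \left(-2 - 19 + \frac{8}{5}\right)}\right) = 2 - \left(- \frac{493}{197} + \frac{429}{\frac{1}{8} \left(- \frac{97}{5}\right)}\right) = 2 - \left(- \frac{493}{197} + \frac{429}{- \frac{97}{40}}\right) = 2 + \left(\frac{493}{197} - - \frac{17160}{97}\right) = 2 + \left(\frac{493}{197} + \frac{17160}{97}\right) = 2 + \frac{3428341}{19109} = \frac{3466559}{19109} \approx 181.41$)
$X y{\left(16 \right)} - 420 = \frac{3466559}{19109} \left(-39\right) - 420 = - \frac{135195801}{19109} - 420 = - \frac{143221581}{19109}$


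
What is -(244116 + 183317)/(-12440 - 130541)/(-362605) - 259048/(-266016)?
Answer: 1678798986475289/1723970739292260 ≈ 0.97380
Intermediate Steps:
-(244116 + 183317)/(-12440 - 130541)/(-362605) - 259048/(-266016) = -427433/(-142981)*(-1/362605) - 259048*(-1/266016) = -427433*(-1)/142981*(-1/362605) + 32381/33252 = -1*(-427433/142981)*(-1/362605) + 32381/33252 = (427433/142981)*(-1/362605) + 32381/33252 = -427433/51845625505 + 32381/33252 = 1678798986475289/1723970739292260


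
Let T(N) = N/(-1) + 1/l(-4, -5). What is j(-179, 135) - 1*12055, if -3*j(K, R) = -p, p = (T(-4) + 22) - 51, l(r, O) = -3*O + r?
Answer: -398089/33 ≈ -12063.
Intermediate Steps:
l(r, O) = r - 3*O
T(N) = 1/11 - N (T(N) = N/(-1) + 1/(-4 - 3*(-5)) = N*(-1) + 1/(-4 + 15) = -N + 1/11 = 1/11 - N)
p = -274/11 (p = ((1/11 - 1*(-4)) + 22) - 51 = ((1/11 + 4) + 22) - 51 = (45/11 + 22) - 51 = 287/11 - 51 = -274/11 ≈ -24.909)
j(K, R) = -274/33 (j(K, R) = -(-1)*(-274)/(3*11) = -⅓*274/11 = -274/33)
j(-179, 135) - 1*12055 = -274/33 - 1*12055 = -274/33 - 12055 = -398089/33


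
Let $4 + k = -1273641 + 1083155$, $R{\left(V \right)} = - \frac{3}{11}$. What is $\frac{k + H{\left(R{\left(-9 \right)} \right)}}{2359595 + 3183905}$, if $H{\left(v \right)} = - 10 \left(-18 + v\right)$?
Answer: $- \frac{104669}{3048925} \approx -0.03433$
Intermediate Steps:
$R{\left(V \right)} = - \frac{3}{11}$ ($R{\left(V \right)} = \left(-3\right) \frac{1}{11} = - \frac{3}{11}$)
$H{\left(v \right)} = 180 - 10 v$
$k = -190490$ ($k = -4 + \left(-1273641 + 1083155\right) = -4 - 190486 = -190490$)
$\frac{k + H{\left(R{\left(-9 \right)} \right)}}{2359595 + 3183905} = \frac{-190490 + \left(180 - - \frac{30}{11}\right)}{2359595 + 3183905} = \frac{-190490 + \left(180 + \frac{30}{11}\right)}{5543500} = \left(-190490 + \frac{2010}{11}\right) \frac{1}{5543500} = \left(- \frac{2093380}{11}\right) \frac{1}{5543500} = - \frac{104669}{3048925}$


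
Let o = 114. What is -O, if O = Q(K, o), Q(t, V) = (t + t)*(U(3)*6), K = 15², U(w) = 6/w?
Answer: -5400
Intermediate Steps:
K = 225
Q(t, V) = 24*t (Q(t, V) = (t + t)*((6/3)*6) = (2*t)*((6*(⅓))*6) = (2*t)*(2*6) = (2*t)*12 = 24*t)
O = 5400 (O = 24*225 = 5400)
-O = -1*5400 = -5400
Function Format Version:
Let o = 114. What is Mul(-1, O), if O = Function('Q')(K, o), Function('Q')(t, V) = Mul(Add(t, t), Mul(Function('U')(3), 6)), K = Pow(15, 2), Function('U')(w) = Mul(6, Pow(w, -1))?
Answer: -5400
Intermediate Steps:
K = 225
Function('Q')(t, V) = Mul(24, t) (Function('Q')(t, V) = Mul(Add(t, t), Mul(Mul(6, Pow(3, -1)), 6)) = Mul(Mul(2, t), Mul(Mul(6, Rational(1, 3)), 6)) = Mul(Mul(2, t), Mul(2, 6)) = Mul(Mul(2, t), 12) = Mul(24, t))
O = 5400 (O = Mul(24, 225) = 5400)
Mul(-1, O) = Mul(-1, 5400) = -5400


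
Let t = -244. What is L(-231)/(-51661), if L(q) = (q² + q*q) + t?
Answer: -106478/51661 ≈ -2.0611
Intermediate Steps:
L(q) = -244 + 2*q² (L(q) = (q² + q*q) - 244 = (q² + q²) - 244 = 2*q² - 244 = -244 + 2*q²)
L(-231)/(-51661) = (-244 + 2*(-231)²)/(-51661) = (-244 + 2*53361)*(-1/51661) = (-244 + 106722)*(-1/51661) = 106478*(-1/51661) = -106478/51661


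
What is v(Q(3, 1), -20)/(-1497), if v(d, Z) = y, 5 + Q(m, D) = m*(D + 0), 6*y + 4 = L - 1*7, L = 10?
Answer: 1/8982 ≈ 0.00011133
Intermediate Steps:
y = -1/6 (y = -2/3 + (10 - 1*7)/6 = -2/3 + (10 - 7)/6 = -2/3 + (1/6)*3 = -2/3 + 1/2 = -1/6 ≈ -0.16667)
Q(m, D) = -5 + D*m (Q(m, D) = -5 + m*(D + 0) = -5 + m*D = -5 + D*m)
v(d, Z) = -1/6
v(Q(3, 1), -20)/(-1497) = -1/6/(-1497) = -1/6*(-1/1497) = 1/8982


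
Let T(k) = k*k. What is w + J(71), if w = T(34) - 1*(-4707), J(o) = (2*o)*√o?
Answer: 5863 + 142*√71 ≈ 7059.5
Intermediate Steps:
T(k) = k²
J(o) = 2*o^(3/2)
w = 5863 (w = 34² - 1*(-4707) = 1156 + 4707 = 5863)
w + J(71) = 5863 + 2*71^(3/2) = 5863 + 2*(71*√71) = 5863 + 142*√71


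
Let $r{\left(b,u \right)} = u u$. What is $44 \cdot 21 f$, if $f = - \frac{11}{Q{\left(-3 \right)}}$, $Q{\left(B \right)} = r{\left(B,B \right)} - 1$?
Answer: $- \frac{2541}{2} \approx -1270.5$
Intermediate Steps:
$r{\left(b,u \right)} = u^{2}$
$Q{\left(B \right)} = -1 + B^{2}$ ($Q{\left(B \right)} = B^{2} - 1 = -1 + B^{2}$)
$f = - \frac{11}{8}$ ($f = - \frac{11}{-1 + \left(-3\right)^{2}} = - \frac{11}{-1 + 9} = - \frac{11}{8} \approx -1.375$)
$44 \cdot 21 f = 44 \cdot 21 \left(- \frac{11}{8}\right) = 924 \left(- \frac{11}{8}\right) = - \frac{2541}{2}$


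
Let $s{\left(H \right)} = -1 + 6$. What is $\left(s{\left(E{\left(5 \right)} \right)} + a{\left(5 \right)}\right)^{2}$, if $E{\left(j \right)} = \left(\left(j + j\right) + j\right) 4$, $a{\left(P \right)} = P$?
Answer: $100$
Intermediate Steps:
$E{\left(j \right)} = 12 j$ ($E{\left(j \right)} = \left(2 j + j\right) 4 = 3 j 4 = 12 j$)
$s{\left(H \right)} = 5$
$\left(s{\left(E{\left(5 \right)} \right)} + a{\left(5 \right)}\right)^{2} = \left(5 + 5\right)^{2} = 10^{2} = 100$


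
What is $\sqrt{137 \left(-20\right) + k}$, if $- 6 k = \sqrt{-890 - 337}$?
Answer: $\frac{\sqrt{-98640 - 6 i \sqrt{1227}}}{6} \approx 0.055766 - 52.345 i$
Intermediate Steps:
$k = - \frac{i \sqrt{1227}}{6}$ ($k = - \frac{\sqrt{-890 - 337}}{6} = - \frac{\sqrt{-1227}}{6} = - \frac{i \sqrt{1227}}{6} \approx - 5.8381 i$)
$\sqrt{137 \left(-20\right) + k} = \sqrt{137 \left(-20\right) - \frac{i \sqrt{1227}}{6}} = \sqrt{-2740 - \frac{i \sqrt{1227}}{6}}$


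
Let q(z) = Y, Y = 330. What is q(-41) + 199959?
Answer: 200289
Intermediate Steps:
q(z) = 330
q(-41) + 199959 = 330 + 199959 = 200289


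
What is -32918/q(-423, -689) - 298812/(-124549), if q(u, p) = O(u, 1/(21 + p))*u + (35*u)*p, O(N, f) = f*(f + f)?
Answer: 679147401335369420/283459363627750533 ≈ 2.3959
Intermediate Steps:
O(N, f) = 2*f² (O(N, f) = f*(2*f) = 2*f²)
q(u, p) = 2*u/(21 + p)² + 35*p*u (q(u, p) = (2*(1/(21 + p))²)*u + (35*u)*p = (2/(21 + p)²)*u + 35*p*u = 2*u/(21 + p)² + 35*p*u)
-32918/q(-423, -689) - 298812/(-124549) = -32918/(2*(-423)/(21 - 689)² + 35*(-689)*(-423)) - 298812/(-124549) = -32918/(2*(-423)/(-668)² + 10200645) - 298812*(-1/124549) = -32918/(2*(-423)*(1/446224) + 10200645) + 298812/124549 = -32918/(-423/223112 + 10200645) + 298812/124549 = -32918/2275886306817/223112 + 298812/124549 = -32918*223112/2275886306817 + 298812/124549 = -7344400816/2275886306817 + 298812/124549 = 679147401335369420/283459363627750533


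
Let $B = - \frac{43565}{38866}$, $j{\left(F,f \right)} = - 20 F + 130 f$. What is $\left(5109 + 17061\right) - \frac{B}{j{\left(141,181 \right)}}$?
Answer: $\frac{3568992497953}{160982972} \approx 22170.0$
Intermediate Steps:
$B = - \frac{43565}{38866}$ ($B = \left(-43565\right) \frac{1}{38866} = - \frac{43565}{38866} \approx -1.1209$)
$\left(5109 + 17061\right) - \frac{B}{j{\left(141,181 \right)}} = \left(5109 + 17061\right) - - \frac{43565}{38866 \left(\left(-20\right) 141 + 130 \cdot 181\right)} = 22170 - - \frac{43565}{38866 \left(-2820 + 23530\right)} = 22170 - - \frac{43565}{38866 \cdot 20710} = 22170 - \left(- \frac{43565}{38866}\right) \frac{1}{20710} = 22170 - - \frac{8713}{160982972} = 22170 + \frac{8713}{160982972} = \frac{3568992497953}{160982972}$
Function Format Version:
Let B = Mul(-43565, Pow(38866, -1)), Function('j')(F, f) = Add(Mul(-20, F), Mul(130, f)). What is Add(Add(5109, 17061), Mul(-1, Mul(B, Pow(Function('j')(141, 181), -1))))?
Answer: Rational(3568992497953, 160982972) ≈ 22170.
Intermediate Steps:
B = Rational(-43565, 38866) (B = Mul(-43565, Rational(1, 38866)) = Rational(-43565, 38866) ≈ -1.1209)
Add(Add(5109, 17061), Mul(-1, Mul(B, Pow(Function('j')(141, 181), -1)))) = Add(Add(5109, 17061), Mul(-1, Mul(Rational(-43565, 38866), Pow(Add(Mul(-20, 141), Mul(130, 181)), -1)))) = Add(22170, Mul(-1, Mul(Rational(-43565, 38866), Pow(Add(-2820, 23530), -1)))) = Add(22170, Mul(-1, Mul(Rational(-43565, 38866), Pow(20710, -1)))) = Add(22170, Mul(-1, Mul(Rational(-43565, 38866), Rational(1, 20710)))) = Add(22170, Mul(-1, Rational(-8713, 160982972))) = Add(22170, Rational(8713, 160982972)) = Rational(3568992497953, 160982972)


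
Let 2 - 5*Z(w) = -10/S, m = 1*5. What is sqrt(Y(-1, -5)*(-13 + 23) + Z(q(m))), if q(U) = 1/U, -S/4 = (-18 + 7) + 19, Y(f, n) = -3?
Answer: I*sqrt(11865)/20 ≈ 5.4463*I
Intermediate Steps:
S = -32 (S = -4*((-18 + 7) + 19) = -4*(-11 + 19) = -4*8 = -32)
m = 5
Z(w) = 27/80 (Z(w) = 2/5 - (-2)/(-32) = 2/5 - (-2)*(-1)/32 = 2/5 - 1/5*5/16 = 2/5 - 1/16 = 27/80)
sqrt(Y(-1, -5)*(-13 + 23) + Z(q(m))) = sqrt(-3*(-13 + 23) + 27/80) = sqrt(-3*10 + 27/80) = sqrt(-30 + 27/80) = sqrt(-2373/80) = I*sqrt(11865)/20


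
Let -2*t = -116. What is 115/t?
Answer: 115/58 ≈ 1.9828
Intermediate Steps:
t = 58 (t = -½*(-116) = 58)
115/t = 115/58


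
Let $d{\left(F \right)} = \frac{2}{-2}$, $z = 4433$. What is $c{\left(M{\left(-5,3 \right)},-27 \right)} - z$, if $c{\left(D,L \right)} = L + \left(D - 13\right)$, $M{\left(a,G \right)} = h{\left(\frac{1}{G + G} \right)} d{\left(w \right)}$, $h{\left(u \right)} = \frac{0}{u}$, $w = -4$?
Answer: $-4473$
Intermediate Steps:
$h{\left(u \right)} = 0$
$d{\left(F \right)} = -1$ ($d{\left(F \right)} = 2 \left(- \frac{1}{2}\right) = -1$)
$M{\left(a,G \right)} = 0$ ($M{\left(a,G \right)} = 0 \left(-1\right) = 0$)
$c{\left(D,L \right)} = -13 + D + L$ ($c{\left(D,L \right)} = L + \left(-13 + D\right) = -13 + D + L$)
$c{\left(M{\left(-5,3 \right)},-27 \right)} - z = \left(-13 + 0 - 27\right) - 4433 = -40 - 4433 = -4473$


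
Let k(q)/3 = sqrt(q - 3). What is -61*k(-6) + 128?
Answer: 128 - 549*I ≈ 128.0 - 549.0*I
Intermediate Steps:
k(q) = 3*sqrt(-3 + q) (k(q) = 3*sqrt(q - 3) = 3*sqrt(-3 + q))
-61*k(-6) + 128 = -183*sqrt(-3 - 6) + 128 = -183*sqrt(-9) + 128 = -183*3*I + 128 = -549*I + 128 = 128 - 549*I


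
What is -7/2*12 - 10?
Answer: -52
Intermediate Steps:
-7/2*12 - 10 = -42 - 10 = -52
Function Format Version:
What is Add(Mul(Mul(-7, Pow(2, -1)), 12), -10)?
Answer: -52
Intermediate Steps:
Add(Mul(Mul(-7, Pow(2, -1)), 12), -10) = Add(Mul(Mul(-7, Rational(1, 2)), 12), -10) = Add(Mul(Rational(-7, 2), 12), -10) = Add(-42, -10) = -52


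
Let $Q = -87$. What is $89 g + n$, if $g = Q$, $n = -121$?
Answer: $-7864$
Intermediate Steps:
$g = -87$
$89 g + n = 89 \left(-87\right) - 121 = -7743 - 121 = -7864$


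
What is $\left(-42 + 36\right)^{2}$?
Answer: $36$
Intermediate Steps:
$\left(-42 + 36\right)^{2} = \left(-6\right)^{2} = 36$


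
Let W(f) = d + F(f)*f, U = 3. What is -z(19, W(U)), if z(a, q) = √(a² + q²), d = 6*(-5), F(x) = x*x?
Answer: -√370 ≈ -19.235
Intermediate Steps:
F(x) = x²
d = -30
W(f) = -30 + f³ (W(f) = -30 + f²*f = -30 + f³)
-z(19, W(U)) = -√(19² + (-30 + 3³)²) = -√(361 + (-30 + 27)²) = -√(361 + (-3)²) = -√(361 + 9) = -√370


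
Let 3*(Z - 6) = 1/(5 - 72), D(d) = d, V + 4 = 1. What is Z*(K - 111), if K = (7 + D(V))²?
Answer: -114475/201 ≈ -569.53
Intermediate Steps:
V = -3 (V = -4 + 1 = -3)
K = 16 (K = (7 - 3)² = 4² = 16)
Z = 1205/201 (Z = 6 + 1/(3*(5 - 72)) = 6 + (⅓)/(-67) = 6 + (⅓)*(-1/67) = 6 - 1/201 = 1205/201 ≈ 5.9950)
Z*(K - 111) = 1205*(16 - 111)/201 = (1205/201)*(-95) = -114475/201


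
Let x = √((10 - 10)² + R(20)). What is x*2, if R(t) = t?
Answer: 4*√5 ≈ 8.9443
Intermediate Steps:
x = 2*√5 (x = √((10 - 10)² + 20) = √(0² + 20) = √(0 + 20) = √20 = 2*√5 ≈ 4.4721)
x*2 = (2*√5)*2 = 4*√5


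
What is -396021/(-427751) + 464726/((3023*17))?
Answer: 219138926437/21982551641 ≈ 9.9688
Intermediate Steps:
-396021/(-427751) + 464726/((3023*17)) = -396021*(-1/427751) + 464726/51391 = 396021/427751 + 464726*(1/51391) = 396021/427751 + 464726/51391 = 219138926437/21982551641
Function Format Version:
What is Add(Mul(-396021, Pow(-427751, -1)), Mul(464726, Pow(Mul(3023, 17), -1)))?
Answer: Rational(219138926437, 21982551641) ≈ 9.9688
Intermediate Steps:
Add(Mul(-396021, Pow(-427751, -1)), Mul(464726, Pow(Mul(3023, 17), -1))) = Add(Mul(-396021, Rational(-1, 427751)), Mul(464726, Pow(51391, -1))) = Add(Rational(396021, 427751), Mul(464726, Rational(1, 51391))) = Add(Rational(396021, 427751), Rational(464726, 51391)) = Rational(219138926437, 21982551641)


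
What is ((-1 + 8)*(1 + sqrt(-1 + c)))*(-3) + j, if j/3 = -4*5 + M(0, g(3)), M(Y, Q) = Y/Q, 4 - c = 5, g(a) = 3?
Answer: -81 - 21*I*sqrt(2) ≈ -81.0 - 29.698*I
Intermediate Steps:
c = -1 (c = 4 - 1*5 = 4 - 5 = -1)
j = -60 (j = 3*(-4*5 + 0/3) = 3*(-20 + 0*(1/3)) = 3*(-20 + 0) = 3*(-20) = -60)
((-1 + 8)*(1 + sqrt(-1 + c)))*(-3) + j = ((-1 + 8)*(1 + sqrt(-1 - 1)))*(-3) - 60 = (7*(1 + sqrt(-2)))*(-3) - 60 = (7*(1 + I*sqrt(2)))*(-3) - 60 = (7 + 7*I*sqrt(2))*(-3) - 60 = (-21 - 21*I*sqrt(2)) - 60 = -81 - 21*I*sqrt(2)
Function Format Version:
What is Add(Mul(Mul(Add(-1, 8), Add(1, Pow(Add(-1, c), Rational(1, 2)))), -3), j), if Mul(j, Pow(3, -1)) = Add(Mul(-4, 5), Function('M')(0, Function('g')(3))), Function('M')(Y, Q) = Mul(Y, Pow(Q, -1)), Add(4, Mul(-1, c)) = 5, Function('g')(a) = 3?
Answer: Add(-81, Mul(-21, I, Pow(2, Rational(1, 2)))) ≈ Add(-81.000, Mul(-29.698, I))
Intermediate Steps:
c = -1 (c = Add(4, Mul(-1, 5)) = Add(4, -5) = -1)
j = -60 (j = Mul(3, Add(Mul(-4, 5), Mul(0, Pow(3, -1)))) = Mul(3, Add(-20, Mul(0, Rational(1, 3)))) = Mul(3, Add(-20, 0)) = Mul(3, -20) = -60)
Add(Mul(Mul(Add(-1, 8), Add(1, Pow(Add(-1, c), Rational(1, 2)))), -3), j) = Add(Mul(Mul(Add(-1, 8), Add(1, Pow(Add(-1, -1), Rational(1, 2)))), -3), -60) = Add(Mul(Mul(7, Add(1, Pow(-2, Rational(1, 2)))), -3), -60) = Add(Mul(Mul(7, Add(1, Mul(I, Pow(2, Rational(1, 2))))), -3), -60) = Add(Mul(Add(7, Mul(7, I, Pow(2, Rational(1, 2)))), -3), -60) = Add(Add(-21, Mul(-21, I, Pow(2, Rational(1, 2)))), -60) = Add(-81, Mul(-21, I, Pow(2, Rational(1, 2))))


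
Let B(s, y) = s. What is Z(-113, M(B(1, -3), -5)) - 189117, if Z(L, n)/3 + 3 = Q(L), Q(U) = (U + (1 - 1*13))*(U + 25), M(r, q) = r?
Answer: -156126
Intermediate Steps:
Q(U) = (-12 + U)*(25 + U) (Q(U) = (U + (1 - 13))*(25 + U) = (U - 12)*(25 + U) = (-12 + U)*(25 + U))
Z(L, n) = -909 + 3*L² + 39*L (Z(L, n) = -9 + 3*(-300 + L² + 13*L) = -9 + (-900 + 3*L² + 39*L) = -909 + 3*L² + 39*L)
Z(-113, M(B(1, -3), -5)) - 189117 = (-909 + 3*(-113)² + 39*(-113)) - 189117 = (-909 + 3*12769 - 4407) - 189117 = (-909 + 38307 - 4407) - 189117 = 32991 - 189117 = -156126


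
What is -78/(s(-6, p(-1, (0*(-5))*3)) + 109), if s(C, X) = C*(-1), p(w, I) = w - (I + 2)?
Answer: -78/115 ≈ -0.67826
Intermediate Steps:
p(w, I) = -2 + w - I (p(w, I) = w - (2 + I) = w + (-2 - I) = -2 + w - I)
s(C, X) = -C
-78/(s(-6, p(-1, (0*(-5))*3)) + 109) = -78/(-1*(-6) + 109) = -78/(6 + 109) = -78/115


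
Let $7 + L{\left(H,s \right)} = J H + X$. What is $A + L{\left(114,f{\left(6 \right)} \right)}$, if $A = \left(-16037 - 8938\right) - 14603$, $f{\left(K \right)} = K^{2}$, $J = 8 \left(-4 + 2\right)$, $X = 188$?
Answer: $-41221$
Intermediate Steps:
$J = -16$ ($J = 8 \left(-2\right) = -16$)
$L{\left(H,s \right)} = 181 - 16 H$ ($L{\left(H,s \right)} = -7 - \left(-188 + 16 H\right) = 181 - 16 H$)
$A = -39578$ ($A = -24975 - 14603 = -39578$)
$A + L{\left(114,f{\left(6 \right)} \right)} = -39578 + \left(181 - 1824\right) = -39578 - 1643 = -41221$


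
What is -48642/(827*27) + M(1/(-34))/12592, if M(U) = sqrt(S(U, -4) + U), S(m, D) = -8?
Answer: -16214/7443 + I*sqrt(9282)/428128 ≈ -2.1784 + 0.00022503*I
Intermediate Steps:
M(U) = sqrt(-8 + U)
-48642/(827*27) + M(1/(-34))/12592 = -48642/(827*27) + sqrt(-8 + 1/(-34))/12592 = -48642/22329 + sqrt(-8 - 1/34)*(1/12592) = -48642*1/22329 + sqrt(-273/34)*(1/12592) = -16214/7443 + (I*sqrt(9282)/34)*(1/12592) = -16214/7443 + I*sqrt(9282)/428128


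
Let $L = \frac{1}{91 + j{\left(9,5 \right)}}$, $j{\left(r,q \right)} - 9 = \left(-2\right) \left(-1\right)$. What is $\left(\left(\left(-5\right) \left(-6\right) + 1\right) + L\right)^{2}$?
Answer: $\frac{10004569}{10404} \approx 961.61$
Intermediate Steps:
$j{\left(r,q \right)} = 11$ ($j{\left(r,q \right)} = 9 - -2 = 9 + 2 = 11$)
$L = \frac{1}{102}$ ($L = \frac{1}{91 + 11} = \frac{1}{102} \approx 0.0098039$)
$\left(\left(\left(-5\right) \left(-6\right) + 1\right) + L\right)^{2} = \left(\left(\left(-5\right) \left(-6\right) + 1\right) + \frac{1}{102}\right)^{2} = \left(\left(30 + 1\right) + \frac{1}{102}\right)^{2} = \left(31 + \frac{1}{102}\right)^{2} = \left(\frac{3163}{102}\right)^{2} = \frac{10004569}{10404}$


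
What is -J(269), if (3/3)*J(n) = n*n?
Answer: -72361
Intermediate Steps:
J(n) = n**2 (J(n) = n*n = n**2)
-J(269) = -1*269**2 = -1*72361 = -72361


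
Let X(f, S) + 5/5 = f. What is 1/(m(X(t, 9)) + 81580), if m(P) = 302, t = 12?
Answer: 1/81882 ≈ 1.2213e-5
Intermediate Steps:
X(f, S) = -1 + f
1/(m(X(t, 9)) + 81580) = 1/(302 + 81580) = 1/81882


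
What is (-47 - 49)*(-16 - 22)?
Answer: 3648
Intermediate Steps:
(-47 - 49)*(-16 - 22) = -96*(-38) = 3648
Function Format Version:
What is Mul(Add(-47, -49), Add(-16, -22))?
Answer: 3648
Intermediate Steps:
Mul(Add(-47, -49), Add(-16, -22)) = Mul(-96, -38) = 3648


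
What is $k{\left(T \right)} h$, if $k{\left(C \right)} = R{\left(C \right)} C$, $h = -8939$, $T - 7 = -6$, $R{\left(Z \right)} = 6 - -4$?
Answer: $-89390$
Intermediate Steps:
$R{\left(Z \right)} = 10$ ($R{\left(Z \right)} = 6 + 4 = 10$)
$T = 1$ ($T = 7 - 6 = 1$)
$k{\left(C \right)} = 10 C$
$k{\left(T \right)} h = 10 \cdot 1 \left(-8939\right) = 10 \left(-8939\right) = -89390$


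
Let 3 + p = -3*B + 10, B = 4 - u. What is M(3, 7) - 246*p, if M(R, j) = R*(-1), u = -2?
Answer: 2703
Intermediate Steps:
M(R, j) = -R
B = 6 (B = 4 - 1*(-2) = 4 + 2 = 6)
p = -11 (p = -3 + (-3*6 + 10) = -3 + (-18 + 10) = -3 - 8 = -11)
M(3, 7) - 246*p = -1*3 - 246*(-11) = -3 + 2706 = 2703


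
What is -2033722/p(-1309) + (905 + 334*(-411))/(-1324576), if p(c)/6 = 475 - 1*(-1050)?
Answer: -25401618637/114338400 ≈ -222.16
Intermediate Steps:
p(c) = 9150 (p(c) = 6*(475 - 1*(-1050)) = 6*(475 + 1050) = 6*1525 = 9150)
-2033722/p(-1309) + (905 + 334*(-411))/(-1324576) = -2033722/9150 + (905 + 334*(-411))/(-1324576) = -2033722*1/9150 + (905 - 137274)*(-1/1324576) = -1016861/4575 - 136369*(-1/1324576) = -1016861/4575 + 2573/24992 = -25401618637/114338400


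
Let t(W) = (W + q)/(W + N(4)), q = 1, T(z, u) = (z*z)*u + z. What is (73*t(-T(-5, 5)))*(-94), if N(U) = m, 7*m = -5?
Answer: -5716046/845 ≈ -6764.6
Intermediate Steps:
T(z, u) = z + u*z² (T(z, u) = z²*u + z = u*z² + z = z + u*z²)
m = -5/7 (m = (⅐)*(-5) = -5/7 ≈ -0.71429)
N(U) = -5/7
t(W) = (1 + W)/(-5/7 + W) (t(W) = (W + 1)/(W - 5/7) = (1 + W)/(-5/7 + W))
(73*t(-T(-5, 5)))*(-94) = (73*(7*(1 - (-5)*(1 + 5*(-5)))/(-5 + 7*(-(-5)*(1 + 5*(-5))))))*(-94) = (73*(7*(1 - (-5)*(1 - 25))/(-5 + 7*(-(-5)*(1 - 25)))))*(-94) = (73*(7*(1 - (-5)*(-24))/(-5 + 7*(-(-5)*(-24)))))*(-94) = (73*(7*(1 - 1*120)/(-5 + 7*(-1*120))))*(-94) = (73*(7*(1 - 120)/(-5 + 7*(-120))))*(-94) = (73*(7*(-119)/(-5 - 840)))*(-94) = (73*(7*(-119)/(-845)))*(-94) = (73*(7*(-1/845)*(-119)))*(-94) = (73*(833/845))*(-94) = (60809/845)*(-94) = -5716046/845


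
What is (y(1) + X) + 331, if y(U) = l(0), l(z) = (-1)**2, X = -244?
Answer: 88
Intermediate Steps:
l(z) = 1
y(U) = 1
(y(1) + X) + 331 = (1 - 244) + 331 = -243 + 331 = 88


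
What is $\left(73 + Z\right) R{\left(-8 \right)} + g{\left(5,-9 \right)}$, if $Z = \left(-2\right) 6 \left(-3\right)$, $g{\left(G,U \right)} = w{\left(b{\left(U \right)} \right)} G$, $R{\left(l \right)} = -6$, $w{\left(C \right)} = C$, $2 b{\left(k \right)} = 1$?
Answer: $- \frac{1303}{2} \approx -651.5$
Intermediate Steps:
$b{\left(k \right)} = \frac{1}{2}$ ($b{\left(k \right)} = \frac{1}{2} \cdot 1 = \frac{1}{2}$)
$g{\left(G,U \right)} = \frac{G}{2}$
$Z = 36$ ($Z = \left(-12\right) \left(-3\right) = 36$)
$\left(73 + Z\right) R{\left(-8 \right)} + g{\left(5,-9 \right)} = \left(73 + 36\right) \left(-6\right) + \frac{1}{2} \cdot 5 = 109 \left(-6\right) + \frac{5}{2} = -654 + \frac{5}{2} = - \frac{1303}{2}$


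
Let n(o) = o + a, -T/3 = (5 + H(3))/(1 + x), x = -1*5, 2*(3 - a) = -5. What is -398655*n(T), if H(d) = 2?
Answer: -17142165/4 ≈ -4.2855e+6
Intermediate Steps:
a = 11/2 (a = 3 - ½*(-5) = 3 + 5/2 = 11/2 ≈ 5.5000)
x = -5
T = 21/4 (T = -3*(5 + 2)/(1 - 5) = -21/(-4) = -21*(-1)/4 = -3*(-7/4) = 21/4 ≈ 5.2500)
n(o) = 11/2 + o (n(o) = o + 11/2 = 11/2 + o)
-398655*n(T) = -398655*(11/2 + 21/4) = -398655*43/4 = -17142165/4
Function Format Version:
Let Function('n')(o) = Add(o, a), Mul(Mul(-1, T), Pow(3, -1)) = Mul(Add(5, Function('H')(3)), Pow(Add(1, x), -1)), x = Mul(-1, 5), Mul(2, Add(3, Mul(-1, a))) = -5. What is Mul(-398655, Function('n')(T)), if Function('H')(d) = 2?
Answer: Rational(-17142165, 4) ≈ -4.2855e+6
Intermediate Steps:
a = Rational(11, 2) (a = Add(3, Mul(Rational(-1, 2), -5)) = Add(3, Rational(5, 2)) = Rational(11, 2) ≈ 5.5000)
x = -5
T = Rational(21, 4) (T = Mul(-3, Mul(Add(5, 2), Pow(Add(1, -5), -1))) = Mul(-3, Mul(7, Pow(-4, -1))) = Mul(-3, Mul(7, Rational(-1, 4))) = Mul(-3, Rational(-7, 4)) = Rational(21, 4) ≈ 5.2500)
Function('n')(o) = Add(Rational(11, 2), o) (Function('n')(o) = Add(o, Rational(11, 2)) = Add(Rational(11, 2), o))
Mul(-398655, Function('n')(T)) = Mul(-398655, Add(Rational(11, 2), Rational(21, 4))) = Mul(-398655, Rational(43, 4)) = Rational(-17142165, 4)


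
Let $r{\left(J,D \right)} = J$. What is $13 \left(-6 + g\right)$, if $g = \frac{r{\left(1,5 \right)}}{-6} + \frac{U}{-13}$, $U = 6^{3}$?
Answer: $- \frac{1777}{6} \approx -296.17$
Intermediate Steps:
$U = 216$
$g = - \frac{1309}{78}$ ($g = 1 \frac{1}{-6} + \frac{216}{-13} = 1 \left(- \frac{1}{6}\right) + 216 \left(- \frac{1}{13}\right) = - \frac{1}{6} - \frac{216}{13} = - \frac{1309}{78} \approx -16.782$)
$13 \left(-6 + g\right) = 13 \left(-6 - \frac{1309}{78}\right) = 13 \left(- \frac{1777}{78}\right) = - \frac{1777}{6}$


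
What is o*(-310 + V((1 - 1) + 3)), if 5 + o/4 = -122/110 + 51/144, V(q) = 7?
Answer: 1534493/220 ≈ 6975.0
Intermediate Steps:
o = -15193/660 (o = -20 + 4*(-122/110 + 51/144) = -20 + 4*(-122*1/110 + 51*(1/144)) = -20 + 4*(-61/55 + 17/48) = -20 + 4*(-1993/2640) = -20 - 1993/660 = -15193/660 ≈ -23.020)
o*(-310 + V((1 - 1) + 3)) = -15193*(-310 + 7)/660 = -15193/660*(-303) = 1534493/220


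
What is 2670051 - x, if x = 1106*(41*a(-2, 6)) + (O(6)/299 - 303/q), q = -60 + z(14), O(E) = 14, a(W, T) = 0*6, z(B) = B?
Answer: 1596686531/598 ≈ 2.6700e+6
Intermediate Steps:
a(W, T) = 0
q = -46 (q = -60 + 14 = -46)
x = 3967/598 (x = 1106*(41*0) + (14/299 - 303/(-46)) = 1106*0 + (14*(1/299) - 303*(-1/46)) = 0 + (14/299 + 303/46) = 0 + 3967/598 = 3967/598 ≈ 6.6338)
2670051 - x = 2670051 - 1*3967/598 = 2670051 - 3967/598 = 1596686531/598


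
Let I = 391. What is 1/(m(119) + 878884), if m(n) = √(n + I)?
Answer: 439442/386218542473 - √510/772437084946 ≈ 1.1378e-6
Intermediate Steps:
m(n) = √(391 + n) (m(n) = √(n + 391) = √(391 + n))
1/(m(119) + 878884) = 1/(√(391 + 119) + 878884) = 1/(√510 + 878884) = 1/(878884 + √510)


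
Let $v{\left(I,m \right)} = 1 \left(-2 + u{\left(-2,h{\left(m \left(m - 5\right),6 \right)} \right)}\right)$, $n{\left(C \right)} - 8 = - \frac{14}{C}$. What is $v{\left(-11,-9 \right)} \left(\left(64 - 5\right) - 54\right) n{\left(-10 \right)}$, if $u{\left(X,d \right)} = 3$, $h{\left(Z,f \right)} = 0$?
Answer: $47$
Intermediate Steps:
$n{\left(C \right)} = 8 - \frac{14}{C}$
$v{\left(I,m \right)} = 1$ ($v{\left(I,m \right)} = 1 \left(-2 + 3\right) = 1 \cdot 1 = 1$)
$v{\left(-11,-9 \right)} \left(\left(64 - 5\right) - 54\right) n{\left(-10 \right)} = 1 \left(\left(64 - 5\right) - 54\right) \left(8 - \frac{14}{-10}\right) = 1 \left(59 - 54\right) \left(8 - - \frac{7}{5}\right) = 1 \cdot 5 \left(8 + \frac{7}{5}\right) = 5 \cdot \frac{47}{5} = 47$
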